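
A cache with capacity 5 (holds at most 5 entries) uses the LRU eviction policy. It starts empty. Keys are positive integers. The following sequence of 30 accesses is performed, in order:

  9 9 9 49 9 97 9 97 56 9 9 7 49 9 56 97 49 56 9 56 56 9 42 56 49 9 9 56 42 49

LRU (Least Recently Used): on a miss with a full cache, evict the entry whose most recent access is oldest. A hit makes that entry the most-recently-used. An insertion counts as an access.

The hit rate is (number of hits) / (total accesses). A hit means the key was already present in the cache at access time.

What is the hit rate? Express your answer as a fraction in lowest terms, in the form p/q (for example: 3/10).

Answer: 4/5

Derivation:
LRU simulation (capacity=5):
  1. access 9: MISS. Cache (LRU->MRU): [9]
  2. access 9: HIT. Cache (LRU->MRU): [9]
  3. access 9: HIT. Cache (LRU->MRU): [9]
  4. access 49: MISS. Cache (LRU->MRU): [9 49]
  5. access 9: HIT. Cache (LRU->MRU): [49 9]
  6. access 97: MISS. Cache (LRU->MRU): [49 9 97]
  7. access 9: HIT. Cache (LRU->MRU): [49 97 9]
  8. access 97: HIT. Cache (LRU->MRU): [49 9 97]
  9. access 56: MISS. Cache (LRU->MRU): [49 9 97 56]
  10. access 9: HIT. Cache (LRU->MRU): [49 97 56 9]
  11. access 9: HIT. Cache (LRU->MRU): [49 97 56 9]
  12. access 7: MISS. Cache (LRU->MRU): [49 97 56 9 7]
  13. access 49: HIT. Cache (LRU->MRU): [97 56 9 7 49]
  14. access 9: HIT. Cache (LRU->MRU): [97 56 7 49 9]
  15. access 56: HIT. Cache (LRU->MRU): [97 7 49 9 56]
  16. access 97: HIT. Cache (LRU->MRU): [7 49 9 56 97]
  17. access 49: HIT. Cache (LRU->MRU): [7 9 56 97 49]
  18. access 56: HIT. Cache (LRU->MRU): [7 9 97 49 56]
  19. access 9: HIT. Cache (LRU->MRU): [7 97 49 56 9]
  20. access 56: HIT. Cache (LRU->MRU): [7 97 49 9 56]
  21. access 56: HIT. Cache (LRU->MRU): [7 97 49 9 56]
  22. access 9: HIT. Cache (LRU->MRU): [7 97 49 56 9]
  23. access 42: MISS, evict 7. Cache (LRU->MRU): [97 49 56 9 42]
  24. access 56: HIT. Cache (LRU->MRU): [97 49 9 42 56]
  25. access 49: HIT. Cache (LRU->MRU): [97 9 42 56 49]
  26. access 9: HIT. Cache (LRU->MRU): [97 42 56 49 9]
  27. access 9: HIT. Cache (LRU->MRU): [97 42 56 49 9]
  28. access 56: HIT. Cache (LRU->MRU): [97 42 49 9 56]
  29. access 42: HIT. Cache (LRU->MRU): [97 49 9 56 42]
  30. access 49: HIT. Cache (LRU->MRU): [97 9 56 42 49]
Total: 24 hits, 6 misses, 1 evictions

Hit rate = 24/30 = 4/5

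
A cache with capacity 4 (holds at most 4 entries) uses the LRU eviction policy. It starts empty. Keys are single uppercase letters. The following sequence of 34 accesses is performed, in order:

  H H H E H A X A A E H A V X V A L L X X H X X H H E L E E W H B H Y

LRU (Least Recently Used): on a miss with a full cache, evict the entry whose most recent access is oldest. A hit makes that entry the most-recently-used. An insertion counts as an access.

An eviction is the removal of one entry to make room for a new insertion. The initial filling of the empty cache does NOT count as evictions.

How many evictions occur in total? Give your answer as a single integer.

Answer: 8

Derivation:
LRU simulation (capacity=4):
  1. access H: MISS. Cache (LRU->MRU): [H]
  2. access H: HIT. Cache (LRU->MRU): [H]
  3. access H: HIT. Cache (LRU->MRU): [H]
  4. access E: MISS. Cache (LRU->MRU): [H E]
  5. access H: HIT. Cache (LRU->MRU): [E H]
  6. access A: MISS. Cache (LRU->MRU): [E H A]
  7. access X: MISS. Cache (LRU->MRU): [E H A X]
  8. access A: HIT. Cache (LRU->MRU): [E H X A]
  9. access A: HIT. Cache (LRU->MRU): [E H X A]
  10. access E: HIT. Cache (LRU->MRU): [H X A E]
  11. access H: HIT. Cache (LRU->MRU): [X A E H]
  12. access A: HIT. Cache (LRU->MRU): [X E H A]
  13. access V: MISS, evict X. Cache (LRU->MRU): [E H A V]
  14. access X: MISS, evict E. Cache (LRU->MRU): [H A V X]
  15. access V: HIT. Cache (LRU->MRU): [H A X V]
  16. access A: HIT. Cache (LRU->MRU): [H X V A]
  17. access L: MISS, evict H. Cache (LRU->MRU): [X V A L]
  18. access L: HIT. Cache (LRU->MRU): [X V A L]
  19. access X: HIT. Cache (LRU->MRU): [V A L X]
  20. access X: HIT. Cache (LRU->MRU): [V A L X]
  21. access H: MISS, evict V. Cache (LRU->MRU): [A L X H]
  22. access X: HIT. Cache (LRU->MRU): [A L H X]
  23. access X: HIT. Cache (LRU->MRU): [A L H X]
  24. access H: HIT. Cache (LRU->MRU): [A L X H]
  25. access H: HIT. Cache (LRU->MRU): [A L X H]
  26. access E: MISS, evict A. Cache (LRU->MRU): [L X H E]
  27. access L: HIT. Cache (LRU->MRU): [X H E L]
  28. access E: HIT. Cache (LRU->MRU): [X H L E]
  29. access E: HIT. Cache (LRU->MRU): [X H L E]
  30. access W: MISS, evict X. Cache (LRU->MRU): [H L E W]
  31. access H: HIT. Cache (LRU->MRU): [L E W H]
  32. access B: MISS, evict L. Cache (LRU->MRU): [E W H B]
  33. access H: HIT. Cache (LRU->MRU): [E W B H]
  34. access Y: MISS, evict E. Cache (LRU->MRU): [W B H Y]
Total: 22 hits, 12 misses, 8 evictions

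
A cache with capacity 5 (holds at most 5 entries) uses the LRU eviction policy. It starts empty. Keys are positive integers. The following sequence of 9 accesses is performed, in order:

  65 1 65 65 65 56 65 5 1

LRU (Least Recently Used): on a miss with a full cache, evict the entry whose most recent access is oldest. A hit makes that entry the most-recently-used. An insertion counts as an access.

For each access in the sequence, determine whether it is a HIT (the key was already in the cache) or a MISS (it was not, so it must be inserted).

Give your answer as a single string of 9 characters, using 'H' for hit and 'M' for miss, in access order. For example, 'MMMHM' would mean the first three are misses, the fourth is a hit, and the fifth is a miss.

LRU simulation (capacity=5):
  1. access 65: MISS. Cache (LRU->MRU): [65]
  2. access 1: MISS. Cache (LRU->MRU): [65 1]
  3. access 65: HIT. Cache (LRU->MRU): [1 65]
  4. access 65: HIT. Cache (LRU->MRU): [1 65]
  5. access 65: HIT. Cache (LRU->MRU): [1 65]
  6. access 56: MISS. Cache (LRU->MRU): [1 65 56]
  7. access 65: HIT. Cache (LRU->MRU): [1 56 65]
  8. access 5: MISS. Cache (LRU->MRU): [1 56 65 5]
  9. access 1: HIT. Cache (LRU->MRU): [56 65 5 1]
Total: 5 hits, 4 misses, 0 evictions

Answer: MMHHHMHMH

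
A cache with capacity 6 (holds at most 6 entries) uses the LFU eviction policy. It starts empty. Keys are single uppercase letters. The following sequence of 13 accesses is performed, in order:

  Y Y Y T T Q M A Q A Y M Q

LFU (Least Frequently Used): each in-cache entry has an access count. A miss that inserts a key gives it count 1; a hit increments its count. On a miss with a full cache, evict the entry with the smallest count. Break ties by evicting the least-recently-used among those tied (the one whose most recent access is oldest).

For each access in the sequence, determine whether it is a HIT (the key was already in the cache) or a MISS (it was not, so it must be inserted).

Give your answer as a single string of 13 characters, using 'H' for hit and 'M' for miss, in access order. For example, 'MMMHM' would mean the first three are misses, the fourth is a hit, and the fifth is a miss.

Answer: MHHMHMMMHHHHH

Derivation:
LFU simulation (capacity=6):
  1. access Y: MISS. Cache: [Y(c=1)]
  2. access Y: HIT, count now 2. Cache: [Y(c=2)]
  3. access Y: HIT, count now 3. Cache: [Y(c=3)]
  4. access T: MISS. Cache: [T(c=1) Y(c=3)]
  5. access T: HIT, count now 2. Cache: [T(c=2) Y(c=3)]
  6. access Q: MISS. Cache: [Q(c=1) T(c=2) Y(c=3)]
  7. access M: MISS. Cache: [Q(c=1) M(c=1) T(c=2) Y(c=3)]
  8. access A: MISS. Cache: [Q(c=1) M(c=1) A(c=1) T(c=2) Y(c=3)]
  9. access Q: HIT, count now 2. Cache: [M(c=1) A(c=1) T(c=2) Q(c=2) Y(c=3)]
  10. access A: HIT, count now 2. Cache: [M(c=1) T(c=2) Q(c=2) A(c=2) Y(c=3)]
  11. access Y: HIT, count now 4. Cache: [M(c=1) T(c=2) Q(c=2) A(c=2) Y(c=4)]
  12. access M: HIT, count now 2. Cache: [T(c=2) Q(c=2) A(c=2) M(c=2) Y(c=4)]
  13. access Q: HIT, count now 3. Cache: [T(c=2) A(c=2) M(c=2) Q(c=3) Y(c=4)]
Total: 8 hits, 5 misses, 0 evictions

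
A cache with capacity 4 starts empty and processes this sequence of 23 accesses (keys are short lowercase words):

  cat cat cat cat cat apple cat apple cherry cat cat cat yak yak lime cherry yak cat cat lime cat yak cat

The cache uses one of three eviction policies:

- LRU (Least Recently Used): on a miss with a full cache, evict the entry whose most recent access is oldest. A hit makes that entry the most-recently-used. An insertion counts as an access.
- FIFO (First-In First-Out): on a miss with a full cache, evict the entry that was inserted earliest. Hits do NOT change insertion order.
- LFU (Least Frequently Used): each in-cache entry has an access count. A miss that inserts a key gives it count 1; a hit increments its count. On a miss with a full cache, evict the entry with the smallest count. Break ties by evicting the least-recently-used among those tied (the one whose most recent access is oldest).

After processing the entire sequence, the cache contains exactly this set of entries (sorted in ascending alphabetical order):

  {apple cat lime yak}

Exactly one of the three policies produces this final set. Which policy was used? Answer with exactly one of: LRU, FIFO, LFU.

Answer: LFU

Derivation:
Simulating under each policy and comparing final sets:
  LRU: final set = {cat cherry lime yak} -> differs
  FIFO: final set = {cat cherry lime yak} -> differs
  LFU: final set = {apple cat lime yak} -> MATCHES target
Only LFU produces the target set.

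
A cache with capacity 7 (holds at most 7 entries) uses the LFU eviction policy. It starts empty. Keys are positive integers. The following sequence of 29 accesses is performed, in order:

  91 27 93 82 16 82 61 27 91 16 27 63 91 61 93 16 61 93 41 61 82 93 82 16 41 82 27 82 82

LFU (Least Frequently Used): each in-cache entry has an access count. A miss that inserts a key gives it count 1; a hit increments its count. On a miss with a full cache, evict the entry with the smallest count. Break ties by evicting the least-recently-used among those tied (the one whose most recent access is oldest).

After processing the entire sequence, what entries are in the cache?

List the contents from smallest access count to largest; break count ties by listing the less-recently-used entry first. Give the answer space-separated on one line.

Answer: 41 91 61 93 16 27 82

Derivation:
LFU simulation (capacity=7):
  1. access 91: MISS. Cache: [91(c=1)]
  2. access 27: MISS. Cache: [91(c=1) 27(c=1)]
  3. access 93: MISS. Cache: [91(c=1) 27(c=1) 93(c=1)]
  4. access 82: MISS. Cache: [91(c=1) 27(c=1) 93(c=1) 82(c=1)]
  5. access 16: MISS. Cache: [91(c=1) 27(c=1) 93(c=1) 82(c=1) 16(c=1)]
  6. access 82: HIT, count now 2. Cache: [91(c=1) 27(c=1) 93(c=1) 16(c=1) 82(c=2)]
  7. access 61: MISS. Cache: [91(c=1) 27(c=1) 93(c=1) 16(c=1) 61(c=1) 82(c=2)]
  8. access 27: HIT, count now 2. Cache: [91(c=1) 93(c=1) 16(c=1) 61(c=1) 82(c=2) 27(c=2)]
  9. access 91: HIT, count now 2. Cache: [93(c=1) 16(c=1) 61(c=1) 82(c=2) 27(c=2) 91(c=2)]
  10. access 16: HIT, count now 2. Cache: [93(c=1) 61(c=1) 82(c=2) 27(c=2) 91(c=2) 16(c=2)]
  11. access 27: HIT, count now 3. Cache: [93(c=1) 61(c=1) 82(c=2) 91(c=2) 16(c=2) 27(c=3)]
  12. access 63: MISS. Cache: [93(c=1) 61(c=1) 63(c=1) 82(c=2) 91(c=2) 16(c=2) 27(c=3)]
  13. access 91: HIT, count now 3. Cache: [93(c=1) 61(c=1) 63(c=1) 82(c=2) 16(c=2) 27(c=3) 91(c=3)]
  14. access 61: HIT, count now 2. Cache: [93(c=1) 63(c=1) 82(c=2) 16(c=2) 61(c=2) 27(c=3) 91(c=3)]
  15. access 93: HIT, count now 2. Cache: [63(c=1) 82(c=2) 16(c=2) 61(c=2) 93(c=2) 27(c=3) 91(c=3)]
  16. access 16: HIT, count now 3. Cache: [63(c=1) 82(c=2) 61(c=2) 93(c=2) 27(c=3) 91(c=3) 16(c=3)]
  17. access 61: HIT, count now 3. Cache: [63(c=1) 82(c=2) 93(c=2) 27(c=3) 91(c=3) 16(c=3) 61(c=3)]
  18. access 93: HIT, count now 3. Cache: [63(c=1) 82(c=2) 27(c=3) 91(c=3) 16(c=3) 61(c=3) 93(c=3)]
  19. access 41: MISS, evict 63(c=1). Cache: [41(c=1) 82(c=2) 27(c=3) 91(c=3) 16(c=3) 61(c=3) 93(c=3)]
  20. access 61: HIT, count now 4. Cache: [41(c=1) 82(c=2) 27(c=3) 91(c=3) 16(c=3) 93(c=3) 61(c=4)]
  21. access 82: HIT, count now 3. Cache: [41(c=1) 27(c=3) 91(c=3) 16(c=3) 93(c=3) 82(c=3) 61(c=4)]
  22. access 93: HIT, count now 4. Cache: [41(c=1) 27(c=3) 91(c=3) 16(c=3) 82(c=3) 61(c=4) 93(c=4)]
  23. access 82: HIT, count now 4. Cache: [41(c=1) 27(c=3) 91(c=3) 16(c=3) 61(c=4) 93(c=4) 82(c=4)]
  24. access 16: HIT, count now 4. Cache: [41(c=1) 27(c=3) 91(c=3) 61(c=4) 93(c=4) 82(c=4) 16(c=4)]
  25. access 41: HIT, count now 2. Cache: [41(c=2) 27(c=3) 91(c=3) 61(c=4) 93(c=4) 82(c=4) 16(c=4)]
  26. access 82: HIT, count now 5. Cache: [41(c=2) 27(c=3) 91(c=3) 61(c=4) 93(c=4) 16(c=4) 82(c=5)]
  27. access 27: HIT, count now 4. Cache: [41(c=2) 91(c=3) 61(c=4) 93(c=4) 16(c=4) 27(c=4) 82(c=5)]
  28. access 82: HIT, count now 6. Cache: [41(c=2) 91(c=3) 61(c=4) 93(c=4) 16(c=4) 27(c=4) 82(c=6)]
  29. access 82: HIT, count now 7. Cache: [41(c=2) 91(c=3) 61(c=4) 93(c=4) 16(c=4) 27(c=4) 82(c=7)]
Total: 21 hits, 8 misses, 1 evictions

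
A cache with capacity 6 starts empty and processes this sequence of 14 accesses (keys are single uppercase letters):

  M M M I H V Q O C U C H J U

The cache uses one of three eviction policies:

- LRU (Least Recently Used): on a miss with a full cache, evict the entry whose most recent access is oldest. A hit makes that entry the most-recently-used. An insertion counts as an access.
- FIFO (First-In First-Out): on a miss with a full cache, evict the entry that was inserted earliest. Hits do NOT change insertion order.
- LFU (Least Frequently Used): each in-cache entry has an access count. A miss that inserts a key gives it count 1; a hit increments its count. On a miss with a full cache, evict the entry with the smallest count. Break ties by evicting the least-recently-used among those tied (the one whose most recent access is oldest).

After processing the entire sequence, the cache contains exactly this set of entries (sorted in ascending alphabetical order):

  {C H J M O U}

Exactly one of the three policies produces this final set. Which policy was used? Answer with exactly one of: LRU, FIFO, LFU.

Answer: LFU

Derivation:
Simulating under each policy and comparing final sets:
  LRU: final set = {C H J O Q U} -> differs
  FIFO: final set = {C J O Q U V} -> differs
  LFU: final set = {C H J M O U} -> MATCHES target
Only LFU produces the target set.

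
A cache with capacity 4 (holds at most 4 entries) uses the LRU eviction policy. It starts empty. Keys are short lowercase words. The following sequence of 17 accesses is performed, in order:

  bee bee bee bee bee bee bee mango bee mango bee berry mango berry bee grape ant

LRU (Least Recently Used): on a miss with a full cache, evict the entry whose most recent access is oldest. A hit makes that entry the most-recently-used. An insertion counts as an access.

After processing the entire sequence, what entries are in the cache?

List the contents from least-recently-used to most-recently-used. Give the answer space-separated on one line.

Answer: berry bee grape ant

Derivation:
LRU simulation (capacity=4):
  1. access bee: MISS. Cache (LRU->MRU): [bee]
  2. access bee: HIT. Cache (LRU->MRU): [bee]
  3. access bee: HIT. Cache (LRU->MRU): [bee]
  4. access bee: HIT. Cache (LRU->MRU): [bee]
  5. access bee: HIT. Cache (LRU->MRU): [bee]
  6. access bee: HIT. Cache (LRU->MRU): [bee]
  7. access bee: HIT. Cache (LRU->MRU): [bee]
  8. access mango: MISS. Cache (LRU->MRU): [bee mango]
  9. access bee: HIT. Cache (LRU->MRU): [mango bee]
  10. access mango: HIT. Cache (LRU->MRU): [bee mango]
  11. access bee: HIT. Cache (LRU->MRU): [mango bee]
  12. access berry: MISS. Cache (LRU->MRU): [mango bee berry]
  13. access mango: HIT. Cache (LRU->MRU): [bee berry mango]
  14. access berry: HIT. Cache (LRU->MRU): [bee mango berry]
  15. access bee: HIT. Cache (LRU->MRU): [mango berry bee]
  16. access grape: MISS. Cache (LRU->MRU): [mango berry bee grape]
  17. access ant: MISS, evict mango. Cache (LRU->MRU): [berry bee grape ant]
Total: 12 hits, 5 misses, 1 evictions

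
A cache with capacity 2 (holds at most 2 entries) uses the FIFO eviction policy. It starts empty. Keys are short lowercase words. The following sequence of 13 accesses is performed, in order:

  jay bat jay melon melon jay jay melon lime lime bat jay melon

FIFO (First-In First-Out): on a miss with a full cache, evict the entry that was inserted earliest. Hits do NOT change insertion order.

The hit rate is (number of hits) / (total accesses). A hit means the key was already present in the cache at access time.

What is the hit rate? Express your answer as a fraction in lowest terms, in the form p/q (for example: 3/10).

Answer: 5/13

Derivation:
FIFO simulation (capacity=2):
  1. access jay: MISS. Cache (old->new): [jay]
  2. access bat: MISS. Cache (old->new): [jay bat]
  3. access jay: HIT. Cache (old->new): [jay bat]
  4. access melon: MISS, evict jay. Cache (old->new): [bat melon]
  5. access melon: HIT. Cache (old->new): [bat melon]
  6. access jay: MISS, evict bat. Cache (old->new): [melon jay]
  7. access jay: HIT. Cache (old->new): [melon jay]
  8. access melon: HIT. Cache (old->new): [melon jay]
  9. access lime: MISS, evict melon. Cache (old->new): [jay lime]
  10. access lime: HIT. Cache (old->new): [jay lime]
  11. access bat: MISS, evict jay. Cache (old->new): [lime bat]
  12. access jay: MISS, evict lime. Cache (old->new): [bat jay]
  13. access melon: MISS, evict bat. Cache (old->new): [jay melon]
Total: 5 hits, 8 misses, 6 evictions

Hit rate = 5/13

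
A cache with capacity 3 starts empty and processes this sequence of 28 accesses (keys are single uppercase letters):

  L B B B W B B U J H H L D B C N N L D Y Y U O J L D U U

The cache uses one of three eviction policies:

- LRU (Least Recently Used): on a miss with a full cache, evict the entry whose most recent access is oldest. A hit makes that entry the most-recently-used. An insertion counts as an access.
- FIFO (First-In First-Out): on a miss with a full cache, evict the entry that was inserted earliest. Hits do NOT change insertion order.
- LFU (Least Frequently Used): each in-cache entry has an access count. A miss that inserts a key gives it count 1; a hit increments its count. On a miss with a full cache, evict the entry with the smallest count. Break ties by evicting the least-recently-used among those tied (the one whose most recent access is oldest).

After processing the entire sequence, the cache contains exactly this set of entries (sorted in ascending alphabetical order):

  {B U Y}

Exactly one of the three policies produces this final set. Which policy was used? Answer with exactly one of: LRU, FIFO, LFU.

Simulating under each policy and comparing final sets:
  LRU: final set = {D L U} -> differs
  FIFO: final set = {D L U} -> differs
  LFU: final set = {B U Y} -> MATCHES target
Only LFU produces the target set.

Answer: LFU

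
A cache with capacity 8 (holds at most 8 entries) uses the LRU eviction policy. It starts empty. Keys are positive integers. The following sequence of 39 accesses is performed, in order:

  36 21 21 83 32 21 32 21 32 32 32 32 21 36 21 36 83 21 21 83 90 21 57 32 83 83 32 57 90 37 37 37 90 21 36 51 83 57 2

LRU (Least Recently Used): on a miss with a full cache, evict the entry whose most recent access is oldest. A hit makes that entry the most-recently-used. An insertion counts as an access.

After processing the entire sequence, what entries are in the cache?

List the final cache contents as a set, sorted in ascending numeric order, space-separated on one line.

LRU simulation (capacity=8):
  1. access 36: MISS. Cache (LRU->MRU): [36]
  2. access 21: MISS. Cache (LRU->MRU): [36 21]
  3. access 21: HIT. Cache (LRU->MRU): [36 21]
  4. access 83: MISS. Cache (LRU->MRU): [36 21 83]
  5. access 32: MISS. Cache (LRU->MRU): [36 21 83 32]
  6. access 21: HIT. Cache (LRU->MRU): [36 83 32 21]
  7. access 32: HIT. Cache (LRU->MRU): [36 83 21 32]
  8. access 21: HIT. Cache (LRU->MRU): [36 83 32 21]
  9. access 32: HIT. Cache (LRU->MRU): [36 83 21 32]
  10. access 32: HIT. Cache (LRU->MRU): [36 83 21 32]
  11. access 32: HIT. Cache (LRU->MRU): [36 83 21 32]
  12. access 32: HIT. Cache (LRU->MRU): [36 83 21 32]
  13. access 21: HIT. Cache (LRU->MRU): [36 83 32 21]
  14. access 36: HIT. Cache (LRU->MRU): [83 32 21 36]
  15. access 21: HIT. Cache (LRU->MRU): [83 32 36 21]
  16. access 36: HIT. Cache (LRU->MRU): [83 32 21 36]
  17. access 83: HIT. Cache (LRU->MRU): [32 21 36 83]
  18. access 21: HIT. Cache (LRU->MRU): [32 36 83 21]
  19. access 21: HIT. Cache (LRU->MRU): [32 36 83 21]
  20. access 83: HIT. Cache (LRU->MRU): [32 36 21 83]
  21. access 90: MISS. Cache (LRU->MRU): [32 36 21 83 90]
  22. access 21: HIT. Cache (LRU->MRU): [32 36 83 90 21]
  23. access 57: MISS. Cache (LRU->MRU): [32 36 83 90 21 57]
  24. access 32: HIT. Cache (LRU->MRU): [36 83 90 21 57 32]
  25. access 83: HIT. Cache (LRU->MRU): [36 90 21 57 32 83]
  26. access 83: HIT. Cache (LRU->MRU): [36 90 21 57 32 83]
  27. access 32: HIT. Cache (LRU->MRU): [36 90 21 57 83 32]
  28. access 57: HIT. Cache (LRU->MRU): [36 90 21 83 32 57]
  29. access 90: HIT. Cache (LRU->MRU): [36 21 83 32 57 90]
  30. access 37: MISS. Cache (LRU->MRU): [36 21 83 32 57 90 37]
  31. access 37: HIT. Cache (LRU->MRU): [36 21 83 32 57 90 37]
  32. access 37: HIT. Cache (LRU->MRU): [36 21 83 32 57 90 37]
  33. access 90: HIT. Cache (LRU->MRU): [36 21 83 32 57 37 90]
  34. access 21: HIT. Cache (LRU->MRU): [36 83 32 57 37 90 21]
  35. access 36: HIT. Cache (LRU->MRU): [83 32 57 37 90 21 36]
  36. access 51: MISS. Cache (LRU->MRU): [83 32 57 37 90 21 36 51]
  37. access 83: HIT. Cache (LRU->MRU): [32 57 37 90 21 36 51 83]
  38. access 57: HIT. Cache (LRU->MRU): [32 37 90 21 36 51 83 57]
  39. access 2: MISS, evict 32. Cache (LRU->MRU): [37 90 21 36 51 83 57 2]
Total: 30 hits, 9 misses, 1 evictions

Answer: 2 21 36 37 51 57 83 90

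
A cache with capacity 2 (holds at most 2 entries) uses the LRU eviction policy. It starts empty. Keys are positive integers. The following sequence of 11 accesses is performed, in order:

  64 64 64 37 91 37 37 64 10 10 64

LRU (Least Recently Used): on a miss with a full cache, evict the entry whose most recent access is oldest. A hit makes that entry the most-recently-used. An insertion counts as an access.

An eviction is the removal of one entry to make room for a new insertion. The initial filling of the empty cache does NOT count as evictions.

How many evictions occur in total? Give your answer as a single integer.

Answer: 3

Derivation:
LRU simulation (capacity=2):
  1. access 64: MISS. Cache (LRU->MRU): [64]
  2. access 64: HIT. Cache (LRU->MRU): [64]
  3. access 64: HIT. Cache (LRU->MRU): [64]
  4. access 37: MISS. Cache (LRU->MRU): [64 37]
  5. access 91: MISS, evict 64. Cache (LRU->MRU): [37 91]
  6. access 37: HIT. Cache (LRU->MRU): [91 37]
  7. access 37: HIT. Cache (LRU->MRU): [91 37]
  8. access 64: MISS, evict 91. Cache (LRU->MRU): [37 64]
  9. access 10: MISS, evict 37. Cache (LRU->MRU): [64 10]
  10. access 10: HIT. Cache (LRU->MRU): [64 10]
  11. access 64: HIT. Cache (LRU->MRU): [10 64]
Total: 6 hits, 5 misses, 3 evictions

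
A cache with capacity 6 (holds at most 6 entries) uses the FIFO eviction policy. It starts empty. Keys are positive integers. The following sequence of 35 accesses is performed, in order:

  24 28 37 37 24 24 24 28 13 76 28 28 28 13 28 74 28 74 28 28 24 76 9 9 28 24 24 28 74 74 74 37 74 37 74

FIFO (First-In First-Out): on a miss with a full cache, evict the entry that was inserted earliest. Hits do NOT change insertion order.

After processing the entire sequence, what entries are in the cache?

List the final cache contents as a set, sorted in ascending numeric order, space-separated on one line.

FIFO simulation (capacity=6):
  1. access 24: MISS. Cache (old->new): [24]
  2. access 28: MISS. Cache (old->new): [24 28]
  3. access 37: MISS. Cache (old->new): [24 28 37]
  4. access 37: HIT. Cache (old->new): [24 28 37]
  5. access 24: HIT. Cache (old->new): [24 28 37]
  6. access 24: HIT. Cache (old->new): [24 28 37]
  7. access 24: HIT. Cache (old->new): [24 28 37]
  8. access 28: HIT. Cache (old->new): [24 28 37]
  9. access 13: MISS. Cache (old->new): [24 28 37 13]
  10. access 76: MISS. Cache (old->new): [24 28 37 13 76]
  11. access 28: HIT. Cache (old->new): [24 28 37 13 76]
  12. access 28: HIT. Cache (old->new): [24 28 37 13 76]
  13. access 28: HIT. Cache (old->new): [24 28 37 13 76]
  14. access 13: HIT. Cache (old->new): [24 28 37 13 76]
  15. access 28: HIT. Cache (old->new): [24 28 37 13 76]
  16. access 74: MISS. Cache (old->new): [24 28 37 13 76 74]
  17. access 28: HIT. Cache (old->new): [24 28 37 13 76 74]
  18. access 74: HIT. Cache (old->new): [24 28 37 13 76 74]
  19. access 28: HIT. Cache (old->new): [24 28 37 13 76 74]
  20. access 28: HIT. Cache (old->new): [24 28 37 13 76 74]
  21. access 24: HIT. Cache (old->new): [24 28 37 13 76 74]
  22. access 76: HIT. Cache (old->new): [24 28 37 13 76 74]
  23. access 9: MISS, evict 24. Cache (old->new): [28 37 13 76 74 9]
  24. access 9: HIT. Cache (old->new): [28 37 13 76 74 9]
  25. access 28: HIT. Cache (old->new): [28 37 13 76 74 9]
  26. access 24: MISS, evict 28. Cache (old->new): [37 13 76 74 9 24]
  27. access 24: HIT. Cache (old->new): [37 13 76 74 9 24]
  28. access 28: MISS, evict 37. Cache (old->new): [13 76 74 9 24 28]
  29. access 74: HIT. Cache (old->new): [13 76 74 9 24 28]
  30. access 74: HIT. Cache (old->new): [13 76 74 9 24 28]
  31. access 74: HIT. Cache (old->new): [13 76 74 9 24 28]
  32. access 37: MISS, evict 13. Cache (old->new): [76 74 9 24 28 37]
  33. access 74: HIT. Cache (old->new): [76 74 9 24 28 37]
  34. access 37: HIT. Cache (old->new): [76 74 9 24 28 37]
  35. access 74: HIT. Cache (old->new): [76 74 9 24 28 37]
Total: 25 hits, 10 misses, 4 evictions

Answer: 9 24 28 37 74 76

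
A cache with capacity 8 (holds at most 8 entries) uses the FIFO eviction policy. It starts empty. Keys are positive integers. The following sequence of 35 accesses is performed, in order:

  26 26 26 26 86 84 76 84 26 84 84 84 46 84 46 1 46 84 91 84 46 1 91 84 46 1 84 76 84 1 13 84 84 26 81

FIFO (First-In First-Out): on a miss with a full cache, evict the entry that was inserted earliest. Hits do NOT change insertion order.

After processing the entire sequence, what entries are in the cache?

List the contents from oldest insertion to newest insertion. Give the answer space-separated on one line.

FIFO simulation (capacity=8):
  1. access 26: MISS. Cache (old->new): [26]
  2. access 26: HIT. Cache (old->new): [26]
  3. access 26: HIT. Cache (old->new): [26]
  4. access 26: HIT. Cache (old->new): [26]
  5. access 86: MISS. Cache (old->new): [26 86]
  6. access 84: MISS. Cache (old->new): [26 86 84]
  7. access 76: MISS. Cache (old->new): [26 86 84 76]
  8. access 84: HIT. Cache (old->new): [26 86 84 76]
  9. access 26: HIT. Cache (old->new): [26 86 84 76]
  10. access 84: HIT. Cache (old->new): [26 86 84 76]
  11. access 84: HIT. Cache (old->new): [26 86 84 76]
  12. access 84: HIT. Cache (old->new): [26 86 84 76]
  13. access 46: MISS. Cache (old->new): [26 86 84 76 46]
  14. access 84: HIT. Cache (old->new): [26 86 84 76 46]
  15. access 46: HIT. Cache (old->new): [26 86 84 76 46]
  16. access 1: MISS. Cache (old->new): [26 86 84 76 46 1]
  17. access 46: HIT. Cache (old->new): [26 86 84 76 46 1]
  18. access 84: HIT. Cache (old->new): [26 86 84 76 46 1]
  19. access 91: MISS. Cache (old->new): [26 86 84 76 46 1 91]
  20. access 84: HIT. Cache (old->new): [26 86 84 76 46 1 91]
  21. access 46: HIT. Cache (old->new): [26 86 84 76 46 1 91]
  22. access 1: HIT. Cache (old->new): [26 86 84 76 46 1 91]
  23. access 91: HIT. Cache (old->new): [26 86 84 76 46 1 91]
  24. access 84: HIT. Cache (old->new): [26 86 84 76 46 1 91]
  25. access 46: HIT. Cache (old->new): [26 86 84 76 46 1 91]
  26. access 1: HIT. Cache (old->new): [26 86 84 76 46 1 91]
  27. access 84: HIT. Cache (old->new): [26 86 84 76 46 1 91]
  28. access 76: HIT. Cache (old->new): [26 86 84 76 46 1 91]
  29. access 84: HIT. Cache (old->new): [26 86 84 76 46 1 91]
  30. access 1: HIT. Cache (old->new): [26 86 84 76 46 1 91]
  31. access 13: MISS. Cache (old->new): [26 86 84 76 46 1 91 13]
  32. access 84: HIT. Cache (old->new): [26 86 84 76 46 1 91 13]
  33. access 84: HIT. Cache (old->new): [26 86 84 76 46 1 91 13]
  34. access 26: HIT. Cache (old->new): [26 86 84 76 46 1 91 13]
  35. access 81: MISS, evict 26. Cache (old->new): [86 84 76 46 1 91 13 81]
Total: 26 hits, 9 misses, 1 evictions

Answer: 86 84 76 46 1 91 13 81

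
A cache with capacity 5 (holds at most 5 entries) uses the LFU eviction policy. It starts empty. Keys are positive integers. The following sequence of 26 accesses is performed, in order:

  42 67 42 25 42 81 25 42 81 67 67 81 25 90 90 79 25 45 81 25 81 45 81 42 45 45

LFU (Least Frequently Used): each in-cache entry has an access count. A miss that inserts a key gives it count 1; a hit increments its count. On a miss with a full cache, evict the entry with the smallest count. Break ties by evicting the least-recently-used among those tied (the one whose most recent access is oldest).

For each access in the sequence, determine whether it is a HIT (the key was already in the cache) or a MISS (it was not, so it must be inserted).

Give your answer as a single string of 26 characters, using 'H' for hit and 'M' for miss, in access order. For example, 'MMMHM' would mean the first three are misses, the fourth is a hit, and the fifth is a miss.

LFU simulation (capacity=5):
  1. access 42: MISS. Cache: [42(c=1)]
  2. access 67: MISS. Cache: [42(c=1) 67(c=1)]
  3. access 42: HIT, count now 2. Cache: [67(c=1) 42(c=2)]
  4. access 25: MISS. Cache: [67(c=1) 25(c=1) 42(c=2)]
  5. access 42: HIT, count now 3. Cache: [67(c=1) 25(c=1) 42(c=3)]
  6. access 81: MISS. Cache: [67(c=1) 25(c=1) 81(c=1) 42(c=3)]
  7. access 25: HIT, count now 2. Cache: [67(c=1) 81(c=1) 25(c=2) 42(c=3)]
  8. access 42: HIT, count now 4. Cache: [67(c=1) 81(c=1) 25(c=2) 42(c=4)]
  9. access 81: HIT, count now 2. Cache: [67(c=1) 25(c=2) 81(c=2) 42(c=4)]
  10. access 67: HIT, count now 2. Cache: [25(c=2) 81(c=2) 67(c=2) 42(c=4)]
  11. access 67: HIT, count now 3. Cache: [25(c=2) 81(c=2) 67(c=3) 42(c=4)]
  12. access 81: HIT, count now 3. Cache: [25(c=2) 67(c=3) 81(c=3) 42(c=4)]
  13. access 25: HIT, count now 3. Cache: [67(c=3) 81(c=3) 25(c=3) 42(c=4)]
  14. access 90: MISS. Cache: [90(c=1) 67(c=3) 81(c=3) 25(c=3) 42(c=4)]
  15. access 90: HIT, count now 2. Cache: [90(c=2) 67(c=3) 81(c=3) 25(c=3) 42(c=4)]
  16. access 79: MISS, evict 90(c=2). Cache: [79(c=1) 67(c=3) 81(c=3) 25(c=3) 42(c=4)]
  17. access 25: HIT, count now 4. Cache: [79(c=1) 67(c=3) 81(c=3) 42(c=4) 25(c=4)]
  18. access 45: MISS, evict 79(c=1). Cache: [45(c=1) 67(c=3) 81(c=3) 42(c=4) 25(c=4)]
  19. access 81: HIT, count now 4. Cache: [45(c=1) 67(c=3) 42(c=4) 25(c=4) 81(c=4)]
  20. access 25: HIT, count now 5. Cache: [45(c=1) 67(c=3) 42(c=4) 81(c=4) 25(c=5)]
  21. access 81: HIT, count now 5. Cache: [45(c=1) 67(c=3) 42(c=4) 25(c=5) 81(c=5)]
  22. access 45: HIT, count now 2. Cache: [45(c=2) 67(c=3) 42(c=4) 25(c=5) 81(c=5)]
  23. access 81: HIT, count now 6. Cache: [45(c=2) 67(c=3) 42(c=4) 25(c=5) 81(c=6)]
  24. access 42: HIT, count now 5. Cache: [45(c=2) 67(c=3) 25(c=5) 42(c=5) 81(c=6)]
  25. access 45: HIT, count now 3. Cache: [67(c=3) 45(c=3) 25(c=5) 42(c=5) 81(c=6)]
  26. access 45: HIT, count now 4. Cache: [67(c=3) 45(c=4) 25(c=5) 42(c=5) 81(c=6)]
Total: 19 hits, 7 misses, 2 evictions

Answer: MMHMHMHHHHHHHMHMHMHHHHHHHH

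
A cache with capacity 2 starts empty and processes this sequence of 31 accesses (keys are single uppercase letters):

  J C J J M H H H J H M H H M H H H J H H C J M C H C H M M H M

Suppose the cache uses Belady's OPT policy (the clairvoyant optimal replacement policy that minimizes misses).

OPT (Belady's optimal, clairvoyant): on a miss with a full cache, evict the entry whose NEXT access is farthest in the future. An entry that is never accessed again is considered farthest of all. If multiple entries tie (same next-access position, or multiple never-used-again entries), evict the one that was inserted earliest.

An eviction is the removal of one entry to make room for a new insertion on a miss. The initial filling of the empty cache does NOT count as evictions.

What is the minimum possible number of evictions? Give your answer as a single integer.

OPT (Belady) simulation (capacity=2):
  1. access J: MISS. Cache: [J]
  2. access C: MISS. Cache: [J C]
  3. access J: HIT. Next use of J: step 4. Cache: [J C]
  4. access J: HIT. Next use of J: step 9. Cache: [J C]
  5. access M: MISS, evict C (next use: step 21). Cache: [J M]
  6. access H: MISS, evict M (next use: step 11). Cache: [J H]
  7. access H: HIT. Next use of H: step 8. Cache: [J H]
  8. access H: HIT. Next use of H: step 10. Cache: [J H]
  9. access J: HIT. Next use of J: step 18. Cache: [J H]
  10. access H: HIT. Next use of H: step 12. Cache: [J H]
  11. access M: MISS, evict J (next use: step 18). Cache: [H M]
  12. access H: HIT. Next use of H: step 13. Cache: [H M]
  13. access H: HIT. Next use of H: step 15. Cache: [H M]
  14. access M: HIT. Next use of M: step 23. Cache: [H M]
  15. access H: HIT. Next use of H: step 16. Cache: [H M]
  16. access H: HIT. Next use of H: step 17. Cache: [H M]
  17. access H: HIT. Next use of H: step 19. Cache: [H M]
  18. access J: MISS, evict M (next use: step 23). Cache: [H J]
  19. access H: HIT. Next use of H: step 20. Cache: [H J]
  20. access H: HIT. Next use of H: step 25. Cache: [H J]
  21. access C: MISS, evict H (next use: step 25). Cache: [J C]
  22. access J: HIT. Next use of J: never. Cache: [J C]
  23. access M: MISS, evict J (next use: never). Cache: [C M]
  24. access C: HIT. Next use of C: step 26. Cache: [C M]
  25. access H: MISS, evict M (next use: step 28). Cache: [C H]
  26. access C: HIT. Next use of C: never. Cache: [C H]
  27. access H: HIT. Next use of H: step 30. Cache: [C H]
  28. access M: MISS, evict C (next use: never). Cache: [H M]
  29. access M: HIT. Next use of M: step 31. Cache: [H M]
  30. access H: HIT. Next use of H: never. Cache: [H M]
  31. access M: HIT. Next use of M: never. Cache: [H M]
Total: 21 hits, 10 misses, 8 evictions

Answer: 8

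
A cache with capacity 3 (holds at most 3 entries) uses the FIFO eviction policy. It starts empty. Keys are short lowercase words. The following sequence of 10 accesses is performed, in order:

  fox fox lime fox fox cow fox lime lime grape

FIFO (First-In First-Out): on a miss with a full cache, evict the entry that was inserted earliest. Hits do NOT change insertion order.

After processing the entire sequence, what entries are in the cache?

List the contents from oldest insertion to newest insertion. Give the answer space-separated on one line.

FIFO simulation (capacity=3):
  1. access fox: MISS. Cache (old->new): [fox]
  2. access fox: HIT. Cache (old->new): [fox]
  3. access lime: MISS. Cache (old->new): [fox lime]
  4. access fox: HIT. Cache (old->new): [fox lime]
  5. access fox: HIT. Cache (old->new): [fox lime]
  6. access cow: MISS. Cache (old->new): [fox lime cow]
  7. access fox: HIT. Cache (old->new): [fox lime cow]
  8. access lime: HIT. Cache (old->new): [fox lime cow]
  9. access lime: HIT. Cache (old->new): [fox lime cow]
  10. access grape: MISS, evict fox. Cache (old->new): [lime cow grape]
Total: 6 hits, 4 misses, 1 evictions

Answer: lime cow grape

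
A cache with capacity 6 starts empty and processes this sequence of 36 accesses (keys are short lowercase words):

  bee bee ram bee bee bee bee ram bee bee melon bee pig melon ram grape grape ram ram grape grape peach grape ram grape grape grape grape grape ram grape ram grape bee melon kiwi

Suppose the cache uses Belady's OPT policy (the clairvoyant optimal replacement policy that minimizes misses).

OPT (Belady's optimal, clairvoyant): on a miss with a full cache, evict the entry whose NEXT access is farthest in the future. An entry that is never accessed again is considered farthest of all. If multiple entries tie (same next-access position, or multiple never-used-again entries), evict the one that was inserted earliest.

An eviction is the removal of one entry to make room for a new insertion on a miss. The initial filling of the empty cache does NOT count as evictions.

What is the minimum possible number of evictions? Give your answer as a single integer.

OPT (Belady) simulation (capacity=6):
  1. access bee: MISS. Cache: [bee]
  2. access bee: HIT. Next use of bee: step 4. Cache: [bee]
  3. access ram: MISS. Cache: [bee ram]
  4. access bee: HIT. Next use of bee: step 5. Cache: [bee ram]
  5. access bee: HIT. Next use of bee: step 6. Cache: [bee ram]
  6. access bee: HIT. Next use of bee: step 7. Cache: [bee ram]
  7. access bee: HIT. Next use of bee: step 9. Cache: [bee ram]
  8. access ram: HIT. Next use of ram: step 15. Cache: [bee ram]
  9. access bee: HIT. Next use of bee: step 10. Cache: [bee ram]
  10. access bee: HIT. Next use of bee: step 12. Cache: [bee ram]
  11. access melon: MISS. Cache: [bee ram melon]
  12. access bee: HIT. Next use of bee: step 34. Cache: [bee ram melon]
  13. access pig: MISS. Cache: [bee ram melon pig]
  14. access melon: HIT. Next use of melon: step 35. Cache: [bee ram melon pig]
  15. access ram: HIT. Next use of ram: step 18. Cache: [bee ram melon pig]
  16. access grape: MISS. Cache: [bee ram melon pig grape]
  17. access grape: HIT. Next use of grape: step 20. Cache: [bee ram melon pig grape]
  18. access ram: HIT. Next use of ram: step 19. Cache: [bee ram melon pig grape]
  19. access ram: HIT. Next use of ram: step 24. Cache: [bee ram melon pig grape]
  20. access grape: HIT. Next use of grape: step 21. Cache: [bee ram melon pig grape]
  21. access grape: HIT. Next use of grape: step 23. Cache: [bee ram melon pig grape]
  22. access peach: MISS. Cache: [bee ram melon pig grape peach]
  23. access grape: HIT. Next use of grape: step 25. Cache: [bee ram melon pig grape peach]
  24. access ram: HIT. Next use of ram: step 30. Cache: [bee ram melon pig grape peach]
  25. access grape: HIT. Next use of grape: step 26. Cache: [bee ram melon pig grape peach]
  26. access grape: HIT. Next use of grape: step 27. Cache: [bee ram melon pig grape peach]
  27. access grape: HIT. Next use of grape: step 28. Cache: [bee ram melon pig grape peach]
  28. access grape: HIT. Next use of grape: step 29. Cache: [bee ram melon pig grape peach]
  29. access grape: HIT. Next use of grape: step 31. Cache: [bee ram melon pig grape peach]
  30. access ram: HIT. Next use of ram: step 32. Cache: [bee ram melon pig grape peach]
  31. access grape: HIT. Next use of grape: step 33. Cache: [bee ram melon pig grape peach]
  32. access ram: HIT. Next use of ram: never. Cache: [bee ram melon pig grape peach]
  33. access grape: HIT. Next use of grape: never. Cache: [bee ram melon pig grape peach]
  34. access bee: HIT. Next use of bee: never. Cache: [bee ram melon pig grape peach]
  35. access melon: HIT. Next use of melon: never. Cache: [bee ram melon pig grape peach]
  36. access kiwi: MISS, evict bee (next use: never). Cache: [ram melon pig grape peach kiwi]
Total: 29 hits, 7 misses, 1 evictions

Answer: 1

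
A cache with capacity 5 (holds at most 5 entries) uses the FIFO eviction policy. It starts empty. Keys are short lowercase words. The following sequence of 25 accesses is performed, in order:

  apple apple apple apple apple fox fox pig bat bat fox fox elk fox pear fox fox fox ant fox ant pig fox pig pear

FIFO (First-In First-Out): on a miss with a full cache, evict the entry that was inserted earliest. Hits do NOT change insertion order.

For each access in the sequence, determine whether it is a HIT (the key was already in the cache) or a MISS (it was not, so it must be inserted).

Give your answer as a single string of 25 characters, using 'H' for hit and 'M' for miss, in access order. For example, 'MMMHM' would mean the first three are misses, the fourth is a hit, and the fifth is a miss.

FIFO simulation (capacity=5):
  1. access apple: MISS. Cache (old->new): [apple]
  2. access apple: HIT. Cache (old->new): [apple]
  3. access apple: HIT. Cache (old->new): [apple]
  4. access apple: HIT. Cache (old->new): [apple]
  5. access apple: HIT. Cache (old->new): [apple]
  6. access fox: MISS. Cache (old->new): [apple fox]
  7. access fox: HIT. Cache (old->new): [apple fox]
  8. access pig: MISS. Cache (old->new): [apple fox pig]
  9. access bat: MISS. Cache (old->new): [apple fox pig bat]
  10. access bat: HIT. Cache (old->new): [apple fox pig bat]
  11. access fox: HIT. Cache (old->new): [apple fox pig bat]
  12. access fox: HIT. Cache (old->new): [apple fox pig bat]
  13. access elk: MISS. Cache (old->new): [apple fox pig bat elk]
  14. access fox: HIT. Cache (old->new): [apple fox pig bat elk]
  15. access pear: MISS, evict apple. Cache (old->new): [fox pig bat elk pear]
  16. access fox: HIT. Cache (old->new): [fox pig bat elk pear]
  17. access fox: HIT. Cache (old->new): [fox pig bat elk pear]
  18. access fox: HIT. Cache (old->new): [fox pig bat elk pear]
  19. access ant: MISS, evict fox. Cache (old->new): [pig bat elk pear ant]
  20. access fox: MISS, evict pig. Cache (old->new): [bat elk pear ant fox]
  21. access ant: HIT. Cache (old->new): [bat elk pear ant fox]
  22. access pig: MISS, evict bat. Cache (old->new): [elk pear ant fox pig]
  23. access fox: HIT. Cache (old->new): [elk pear ant fox pig]
  24. access pig: HIT. Cache (old->new): [elk pear ant fox pig]
  25. access pear: HIT. Cache (old->new): [elk pear ant fox pig]
Total: 16 hits, 9 misses, 4 evictions

Answer: MHHHHMHMMHHHMHMHHHMMHMHHH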